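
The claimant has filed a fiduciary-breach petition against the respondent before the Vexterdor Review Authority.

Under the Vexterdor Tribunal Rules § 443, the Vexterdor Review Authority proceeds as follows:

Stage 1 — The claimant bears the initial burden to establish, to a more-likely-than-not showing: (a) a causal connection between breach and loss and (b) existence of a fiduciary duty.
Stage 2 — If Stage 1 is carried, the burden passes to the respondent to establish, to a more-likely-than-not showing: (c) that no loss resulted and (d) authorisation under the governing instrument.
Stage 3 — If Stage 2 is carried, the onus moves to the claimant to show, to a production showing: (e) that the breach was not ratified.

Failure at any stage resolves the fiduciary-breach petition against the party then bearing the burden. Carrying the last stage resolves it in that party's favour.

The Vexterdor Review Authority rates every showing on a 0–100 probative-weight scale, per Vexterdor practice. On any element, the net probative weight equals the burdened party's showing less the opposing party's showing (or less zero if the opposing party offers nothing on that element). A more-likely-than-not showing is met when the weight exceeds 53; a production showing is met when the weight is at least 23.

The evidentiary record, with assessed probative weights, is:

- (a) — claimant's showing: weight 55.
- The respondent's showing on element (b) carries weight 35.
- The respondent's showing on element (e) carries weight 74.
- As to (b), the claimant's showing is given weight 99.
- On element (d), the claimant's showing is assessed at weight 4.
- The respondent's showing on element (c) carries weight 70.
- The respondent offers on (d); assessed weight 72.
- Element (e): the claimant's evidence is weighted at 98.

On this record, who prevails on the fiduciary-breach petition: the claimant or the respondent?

claimant

Stage 1 (claimant, a more-likely-than-not showing, weight exceeds 53): (a) 55 > 53 — meets; (b) net 99−35=64 > 53 — meets.
  The claimant carries Stage 1; the respondent now bears the burden.
Stage 2 (respondent, a more-likely-than-not showing, weight exceeds 53): (c) 70 > 53 — meets; (d) net 72−4=68 > 53 — meets.
  All elements met. The burden passes to the claimant.
Stage 3 (claimant, a production showing, weight is at least 23): (e) net 98−74=24 ≥ 23 — meets.
  Stage 3 carried; the final stage is satisfied.
Every stage carried; the claimant prevails.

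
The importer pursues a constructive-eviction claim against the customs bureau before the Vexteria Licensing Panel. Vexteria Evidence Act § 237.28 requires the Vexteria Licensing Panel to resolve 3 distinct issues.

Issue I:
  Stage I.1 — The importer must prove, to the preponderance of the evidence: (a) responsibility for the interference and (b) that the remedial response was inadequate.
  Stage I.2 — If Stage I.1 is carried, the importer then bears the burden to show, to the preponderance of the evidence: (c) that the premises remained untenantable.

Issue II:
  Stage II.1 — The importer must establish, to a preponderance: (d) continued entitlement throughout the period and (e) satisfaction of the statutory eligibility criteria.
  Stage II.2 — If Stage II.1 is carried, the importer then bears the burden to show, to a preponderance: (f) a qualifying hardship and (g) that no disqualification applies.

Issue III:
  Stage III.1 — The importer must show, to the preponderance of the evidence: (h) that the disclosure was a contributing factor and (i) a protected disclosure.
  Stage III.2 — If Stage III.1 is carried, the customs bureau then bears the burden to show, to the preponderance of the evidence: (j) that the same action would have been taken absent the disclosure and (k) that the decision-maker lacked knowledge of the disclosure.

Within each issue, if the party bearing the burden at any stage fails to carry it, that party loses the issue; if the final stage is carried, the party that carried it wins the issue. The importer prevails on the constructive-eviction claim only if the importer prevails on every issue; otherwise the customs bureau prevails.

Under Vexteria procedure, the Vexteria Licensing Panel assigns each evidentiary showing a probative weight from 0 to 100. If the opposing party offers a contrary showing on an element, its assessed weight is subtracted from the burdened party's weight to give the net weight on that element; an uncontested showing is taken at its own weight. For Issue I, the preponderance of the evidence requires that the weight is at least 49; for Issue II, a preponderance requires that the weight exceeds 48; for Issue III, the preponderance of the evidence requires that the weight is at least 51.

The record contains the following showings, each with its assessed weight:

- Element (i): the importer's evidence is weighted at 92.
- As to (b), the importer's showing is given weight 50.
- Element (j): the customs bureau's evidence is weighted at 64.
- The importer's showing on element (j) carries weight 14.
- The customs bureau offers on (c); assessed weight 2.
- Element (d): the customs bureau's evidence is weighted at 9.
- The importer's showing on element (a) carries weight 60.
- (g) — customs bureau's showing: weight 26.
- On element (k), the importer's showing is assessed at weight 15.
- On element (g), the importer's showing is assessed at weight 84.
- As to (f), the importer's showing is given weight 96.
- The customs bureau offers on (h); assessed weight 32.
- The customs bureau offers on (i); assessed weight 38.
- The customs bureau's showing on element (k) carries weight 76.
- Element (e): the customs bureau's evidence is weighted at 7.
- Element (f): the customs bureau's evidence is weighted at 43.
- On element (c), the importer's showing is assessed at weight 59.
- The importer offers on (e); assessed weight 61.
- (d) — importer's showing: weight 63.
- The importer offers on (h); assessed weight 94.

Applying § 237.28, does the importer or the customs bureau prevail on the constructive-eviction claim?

importer

— Issue I —
Stage I.1 — burden on importer; standard: the preponderance of the evidence (weight is at least 49).
    (a): 60 ≥ 49 [met]
    (b): 50 ≥ 49 [met]
  Stage I.1 is satisfied; the importer continues to bear the burden.
Stage I.2 — burden on importer; standard: the preponderance of the evidence (weight is at least 49).
    (c): 59 − 2 = 57 ≥ 49 [met]
  The importer carries the last stage.
With every stage satisfied, the importer prevails on this issue.
— Issue II —
Stage II.1 — burden on importer; standard: a preponderance (weight exceeds 48).
    (d): 63 − 9 = 54 > 48 [met]
    (e): 61 − 7 = 54 > 48 [met]
  All elements met. The importer retains the burden for Stage II.2.
Stage II.2 — burden on importer; standard: a preponderance (weight exceeds 48).
    (f): 96 − 43 = 53 > 48 [met]
    (g): 84 − 26 = 58 > 48 [met]
  All elements met at the final stage.
With every stage satisfied, the importer prevails on this issue.
— Issue III —
Stage III.1 (importer, the preponderance of the evidence, weight is at least 51): (h) net 94−32=62 ≥ 51 — meets; (i) net 92−38=54 ≥ 51 — meets.
  Stage III.1 carried; the burden shifts to the customs bureau.
Stage III.2 (customs bureau, the preponderance of the evidence, weight is at least 51): (j) net 64−14=50 < 51 — fails; (k) net 76−15=61 ≥ 51 — meets.
  The customs bureau does not carry Stage III.2.
So the importer prevails on this issue.
Per-issue: Issue I → importer; Issue II → importer; Issue III → importer. The importer must prevail on every issue; overall, the importer prevails.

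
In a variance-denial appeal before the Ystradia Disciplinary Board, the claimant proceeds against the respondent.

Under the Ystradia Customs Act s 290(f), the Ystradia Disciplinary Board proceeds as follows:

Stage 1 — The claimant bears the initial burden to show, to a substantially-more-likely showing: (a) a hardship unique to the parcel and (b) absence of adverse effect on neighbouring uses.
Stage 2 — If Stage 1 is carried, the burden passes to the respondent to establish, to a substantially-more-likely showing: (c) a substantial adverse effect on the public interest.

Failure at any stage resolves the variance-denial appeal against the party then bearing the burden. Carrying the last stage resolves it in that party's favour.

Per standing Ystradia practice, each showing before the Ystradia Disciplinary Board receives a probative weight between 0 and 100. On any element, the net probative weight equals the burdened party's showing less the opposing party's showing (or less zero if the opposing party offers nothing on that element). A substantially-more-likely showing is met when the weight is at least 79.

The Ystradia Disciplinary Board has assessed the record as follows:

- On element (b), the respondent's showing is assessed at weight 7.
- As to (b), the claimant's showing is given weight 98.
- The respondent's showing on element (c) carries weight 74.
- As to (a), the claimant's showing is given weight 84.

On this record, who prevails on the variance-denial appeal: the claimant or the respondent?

claimant

At Stage 1 the claimant must meet a substantially-more-likely showing (weight is at least 79): on (a) the weight is 84, ≥ 79, so (a) meets the standard; on (b) the weight is 98 less the opposing 7 gives net 91, ≥ 79, so (b) meets the standard.
  The claimant carries Stage 1; the respondent now bears the burden.
At Stage 2 the respondent must meet a substantially-more-likely showing (weight is at least 79): on (c) the weight is 74, < 79, so (c) does not meet the standard.
  The respondent does not carry Stage 2.
The claimant prevails.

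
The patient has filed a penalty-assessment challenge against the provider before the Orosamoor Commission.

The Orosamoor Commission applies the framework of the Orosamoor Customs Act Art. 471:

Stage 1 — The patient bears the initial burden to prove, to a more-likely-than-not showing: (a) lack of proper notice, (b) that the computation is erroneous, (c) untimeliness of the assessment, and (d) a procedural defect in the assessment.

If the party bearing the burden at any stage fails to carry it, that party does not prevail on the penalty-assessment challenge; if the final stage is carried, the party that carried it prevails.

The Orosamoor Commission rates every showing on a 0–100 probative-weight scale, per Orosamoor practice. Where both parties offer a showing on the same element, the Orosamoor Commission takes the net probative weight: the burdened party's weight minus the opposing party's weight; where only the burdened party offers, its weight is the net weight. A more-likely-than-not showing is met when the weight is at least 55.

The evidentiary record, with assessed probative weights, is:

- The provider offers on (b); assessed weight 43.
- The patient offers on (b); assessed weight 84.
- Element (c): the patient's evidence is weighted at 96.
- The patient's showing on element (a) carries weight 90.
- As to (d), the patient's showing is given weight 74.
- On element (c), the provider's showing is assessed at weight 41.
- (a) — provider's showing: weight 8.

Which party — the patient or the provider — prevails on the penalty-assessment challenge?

Stage 1 — burden on patient; standard: a more-likely-than-not showing (weight is at least 55).
    (a): 90 − 8 = 82 ≥ 55 [met]
    (b): 84 − 43 = 41 < 55 [not met]
    (c): 96 − 41 = 55 ≥ 55 [met]
    (d): 74 ≥ 55 [met]
  Not every element is met, so the patient fails to carry Stage 1.
So the provider prevails.

provider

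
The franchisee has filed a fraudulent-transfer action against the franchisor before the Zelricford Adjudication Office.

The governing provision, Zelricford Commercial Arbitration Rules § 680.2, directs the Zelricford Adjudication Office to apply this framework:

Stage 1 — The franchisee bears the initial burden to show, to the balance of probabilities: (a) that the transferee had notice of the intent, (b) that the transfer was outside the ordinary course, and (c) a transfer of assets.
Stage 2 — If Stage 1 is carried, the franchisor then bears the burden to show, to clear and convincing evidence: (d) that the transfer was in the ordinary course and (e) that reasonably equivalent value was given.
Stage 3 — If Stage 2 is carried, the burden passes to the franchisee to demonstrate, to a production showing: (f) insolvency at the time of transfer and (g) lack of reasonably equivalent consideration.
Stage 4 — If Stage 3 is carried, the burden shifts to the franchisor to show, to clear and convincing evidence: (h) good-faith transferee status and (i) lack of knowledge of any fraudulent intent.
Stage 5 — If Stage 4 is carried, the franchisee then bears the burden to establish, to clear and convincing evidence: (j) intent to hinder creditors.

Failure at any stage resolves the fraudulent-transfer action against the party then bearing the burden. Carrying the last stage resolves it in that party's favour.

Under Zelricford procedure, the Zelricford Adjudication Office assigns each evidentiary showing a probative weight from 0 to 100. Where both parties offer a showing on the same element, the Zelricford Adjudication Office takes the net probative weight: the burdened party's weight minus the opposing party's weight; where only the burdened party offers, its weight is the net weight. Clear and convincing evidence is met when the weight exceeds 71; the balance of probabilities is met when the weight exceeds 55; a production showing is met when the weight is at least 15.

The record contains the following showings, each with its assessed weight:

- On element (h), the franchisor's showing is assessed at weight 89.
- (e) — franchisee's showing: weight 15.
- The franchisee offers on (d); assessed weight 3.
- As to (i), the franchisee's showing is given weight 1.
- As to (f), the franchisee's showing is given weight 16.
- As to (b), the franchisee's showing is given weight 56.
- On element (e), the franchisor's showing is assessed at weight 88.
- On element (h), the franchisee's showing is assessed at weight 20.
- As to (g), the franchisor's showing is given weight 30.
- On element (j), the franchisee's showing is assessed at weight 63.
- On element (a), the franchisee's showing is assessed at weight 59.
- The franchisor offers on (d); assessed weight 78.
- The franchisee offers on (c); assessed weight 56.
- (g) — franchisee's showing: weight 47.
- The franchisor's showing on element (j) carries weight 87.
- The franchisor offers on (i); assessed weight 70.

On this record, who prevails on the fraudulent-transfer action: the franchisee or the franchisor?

At Stage 1 the franchisee must meet the balance of probabilities (weight exceeds 55): on (a) the weight is 59, > 55, so (a) meets the standard; on (b) the weight is 56, > 55, so (b) meets the standard; on (c) the weight is 56, which does exceed 55, so (c) meets the standard.
  The franchisee carries Stage 1; the franchisor now bears the burden.
At Stage 2 the franchisor must meet clear and convincing evidence (weight exceeds 71): on (d) the weight is 78 less the opposing 3 gives net 75, > 71, so (d) meets the standard; on (e) the weight is 88 less the opposing 15 gives net 73, > 71, so (e) meets the standard.
  All elements met. The burden passes to the franchisee.
At Stage 3 the franchisee must meet a production showing (weight is at least 15): on (f) the weight is 16, which does reach 15, so (f) meets the standard; on (g) the weight is 47 less the opposing 30 gives net 17, ≥ 15, so (g) meets the standard.
  Stage 3 carried; the burden shifts to the franchisor.
At Stage 4 the franchisor must meet clear and convincing evidence (weight exceeds 71): on (h) the weight is 89 less the opposing 20 gives net 69, ≤ 71, so (h) does not meet the standard; on (i) the weight is 70 less the opposing 1 gives net 69, which does not exceed 71, so (i) does not meet the standard.
  The franchisor does not carry Stage 4.
The analysis ends at Stage 4; the franchisee prevails.

franchisee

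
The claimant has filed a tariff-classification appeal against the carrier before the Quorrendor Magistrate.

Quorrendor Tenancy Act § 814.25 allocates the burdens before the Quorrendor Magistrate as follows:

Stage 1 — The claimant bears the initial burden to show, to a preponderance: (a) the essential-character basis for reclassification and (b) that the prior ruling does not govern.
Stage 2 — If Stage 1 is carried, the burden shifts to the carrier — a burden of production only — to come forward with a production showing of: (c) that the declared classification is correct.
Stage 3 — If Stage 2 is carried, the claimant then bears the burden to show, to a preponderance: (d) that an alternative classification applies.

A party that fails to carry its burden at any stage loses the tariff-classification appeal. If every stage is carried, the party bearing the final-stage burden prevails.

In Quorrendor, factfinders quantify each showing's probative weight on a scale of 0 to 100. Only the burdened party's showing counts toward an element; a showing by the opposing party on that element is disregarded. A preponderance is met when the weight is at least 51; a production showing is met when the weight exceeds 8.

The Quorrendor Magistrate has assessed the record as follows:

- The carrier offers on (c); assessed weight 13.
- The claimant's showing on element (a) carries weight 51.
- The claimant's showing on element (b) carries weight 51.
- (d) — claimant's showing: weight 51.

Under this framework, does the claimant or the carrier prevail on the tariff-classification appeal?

At Stage 1 the claimant must meet a preponderance (weight is at least 51): on (a) the weight is 51, ≥ 51, so (a) meets the standard; on (b) the weight is 51, ≥ 51, so (b) meets the standard.
  All elements met. The burden passes to the carrier.
At Stage 2 the carrier must meet a production showing (weight exceeds 8): on (c) the weight is 13, which does exceed 8, so (c) meets the standard.
  Stage 2 carried; the burden shifts to the claimant.
At Stage 3 the claimant must meet a preponderance (weight is at least 51): on (d) the weight is 51, which does reach 51, so (d) meets the standard.
  The claimant carries the last stage.
Every stage carried; the claimant prevails.

claimant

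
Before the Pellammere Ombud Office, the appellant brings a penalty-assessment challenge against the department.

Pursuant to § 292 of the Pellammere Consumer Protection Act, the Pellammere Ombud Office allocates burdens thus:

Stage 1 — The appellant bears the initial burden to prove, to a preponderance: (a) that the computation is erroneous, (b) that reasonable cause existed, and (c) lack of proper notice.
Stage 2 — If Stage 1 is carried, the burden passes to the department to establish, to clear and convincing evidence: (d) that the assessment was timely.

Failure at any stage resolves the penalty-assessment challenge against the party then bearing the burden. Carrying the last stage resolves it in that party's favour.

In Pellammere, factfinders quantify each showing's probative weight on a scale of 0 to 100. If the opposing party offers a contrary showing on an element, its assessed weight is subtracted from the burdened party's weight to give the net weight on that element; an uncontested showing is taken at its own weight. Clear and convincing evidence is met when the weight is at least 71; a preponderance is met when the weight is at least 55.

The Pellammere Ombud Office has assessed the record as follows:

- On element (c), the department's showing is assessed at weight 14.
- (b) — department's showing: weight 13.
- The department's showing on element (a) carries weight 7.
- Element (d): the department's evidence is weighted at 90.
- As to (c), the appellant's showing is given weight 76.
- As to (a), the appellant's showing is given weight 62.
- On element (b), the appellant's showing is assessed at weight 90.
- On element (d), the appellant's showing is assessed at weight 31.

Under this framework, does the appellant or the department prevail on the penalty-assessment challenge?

appellant

At Stage 1 the appellant must meet a preponderance (weight is at least 55): on (a) the weight is 62 less the opposing 7 gives net 55, which does reach 55, so (a) meets the standard; on (b) the weight is 90 less the opposing 13 gives net 77, which does reach 55, so (b) meets the standard; on (c) the weight is 76 less the opposing 14 gives net 62, ≥ 55, so (c) meets the standard.
  All elements met. The burden passes to the department.
At Stage 2 the department must meet clear and convincing evidence (weight is at least 71): on (d) the weight is 90 less the opposing 31 gives net 59, < 71, so (d) does not meet the standard.
  Stage 2 not carried; the department fails its burden.
So the appellant prevails.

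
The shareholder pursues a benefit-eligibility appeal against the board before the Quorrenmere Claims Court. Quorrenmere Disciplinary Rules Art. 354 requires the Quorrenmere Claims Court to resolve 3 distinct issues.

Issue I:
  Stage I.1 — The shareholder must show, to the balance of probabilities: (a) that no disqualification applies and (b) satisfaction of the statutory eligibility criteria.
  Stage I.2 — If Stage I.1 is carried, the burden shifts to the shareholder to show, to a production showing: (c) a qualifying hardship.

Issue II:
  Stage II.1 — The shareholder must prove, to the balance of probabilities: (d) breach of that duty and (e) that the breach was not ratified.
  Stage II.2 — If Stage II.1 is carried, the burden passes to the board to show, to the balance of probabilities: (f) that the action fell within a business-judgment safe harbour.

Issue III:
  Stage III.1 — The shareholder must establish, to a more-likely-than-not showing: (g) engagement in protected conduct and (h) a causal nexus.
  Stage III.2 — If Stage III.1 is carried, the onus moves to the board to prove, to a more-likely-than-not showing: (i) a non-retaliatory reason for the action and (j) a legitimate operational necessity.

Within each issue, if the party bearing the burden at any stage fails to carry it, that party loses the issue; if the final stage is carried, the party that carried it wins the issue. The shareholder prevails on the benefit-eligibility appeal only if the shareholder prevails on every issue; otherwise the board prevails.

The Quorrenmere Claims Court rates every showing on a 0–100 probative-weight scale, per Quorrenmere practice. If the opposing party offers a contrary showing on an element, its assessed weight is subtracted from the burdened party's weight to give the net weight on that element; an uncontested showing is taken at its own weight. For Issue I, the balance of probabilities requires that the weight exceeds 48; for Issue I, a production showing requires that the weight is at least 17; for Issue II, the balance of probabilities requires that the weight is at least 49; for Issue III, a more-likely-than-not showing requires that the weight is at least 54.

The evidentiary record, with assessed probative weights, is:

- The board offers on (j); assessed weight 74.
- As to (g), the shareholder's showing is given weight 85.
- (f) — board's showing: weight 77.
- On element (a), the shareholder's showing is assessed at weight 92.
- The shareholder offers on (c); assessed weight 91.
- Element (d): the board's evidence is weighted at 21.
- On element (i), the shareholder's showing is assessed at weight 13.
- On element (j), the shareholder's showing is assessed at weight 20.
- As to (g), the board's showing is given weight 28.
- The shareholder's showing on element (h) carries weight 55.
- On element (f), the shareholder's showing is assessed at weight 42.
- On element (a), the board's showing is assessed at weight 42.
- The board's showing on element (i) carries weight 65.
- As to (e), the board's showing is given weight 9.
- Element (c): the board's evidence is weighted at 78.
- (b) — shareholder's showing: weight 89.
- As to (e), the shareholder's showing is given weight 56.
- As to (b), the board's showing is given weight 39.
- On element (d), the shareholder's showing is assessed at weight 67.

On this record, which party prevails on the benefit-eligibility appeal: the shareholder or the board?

board

— Issue I —
Stage I.1 — burden on shareholder; standard: the balance of probabilities (weight exceeds 48).
    (a): 92 − 42 = 50 > 48 [met]
    (b): 89 − 39 = 50 > 48 [met]
  Stage I.1 is satisfied; the shareholder continues to bear the burden.
Stage I.2 — burden on shareholder; standard: a production showing (weight is at least 17).
    (c): 91 − 78 = 13 < 17 [not met]
  Not every element is met, so the shareholder fails to carry Stage I.2.
The board prevails on this issue.
— Issue II —
At Stage II.1 the shareholder must meet the balance of probabilities (weight is at least 49): on (d) the weight is 67 less the opposing 21 gives net 46, < 49, so (d) does not meet the standard; on (e) the weight is 56 less the opposing 9 gives net 47, < 49, so (e) does not meet the standard.
  Not every element is met, so the shareholder fails to carry Stage II.1.
The board prevails on this issue.
— Issue III —
Stage III.1 — burden on shareholder; standard: a more-likely-than-not showing (weight is at least 54).
    (g): 85 − 28 = 57 ≥ 54 [met]
    (h): 55 ≥ 54 [met]
  Stage III.1 carried; the burden shifts to the board.
Stage III.2 — burden on board; standard: a more-likely-than-not showing (weight is at least 54).
    (i): 65 − 13 = 52 < 54 [not met]
    (j): 74 − 20 = 54 ≥ 54 [met]
  Not every element is met, so the board fails to carry Stage III.2.
The analysis ends at Stage III.2; the shareholder prevails on this issue.
Per-issue: Issue I → board; Issue II → board; Issue III → shareholder. The shareholder must prevail on every issue; overall, the board prevails.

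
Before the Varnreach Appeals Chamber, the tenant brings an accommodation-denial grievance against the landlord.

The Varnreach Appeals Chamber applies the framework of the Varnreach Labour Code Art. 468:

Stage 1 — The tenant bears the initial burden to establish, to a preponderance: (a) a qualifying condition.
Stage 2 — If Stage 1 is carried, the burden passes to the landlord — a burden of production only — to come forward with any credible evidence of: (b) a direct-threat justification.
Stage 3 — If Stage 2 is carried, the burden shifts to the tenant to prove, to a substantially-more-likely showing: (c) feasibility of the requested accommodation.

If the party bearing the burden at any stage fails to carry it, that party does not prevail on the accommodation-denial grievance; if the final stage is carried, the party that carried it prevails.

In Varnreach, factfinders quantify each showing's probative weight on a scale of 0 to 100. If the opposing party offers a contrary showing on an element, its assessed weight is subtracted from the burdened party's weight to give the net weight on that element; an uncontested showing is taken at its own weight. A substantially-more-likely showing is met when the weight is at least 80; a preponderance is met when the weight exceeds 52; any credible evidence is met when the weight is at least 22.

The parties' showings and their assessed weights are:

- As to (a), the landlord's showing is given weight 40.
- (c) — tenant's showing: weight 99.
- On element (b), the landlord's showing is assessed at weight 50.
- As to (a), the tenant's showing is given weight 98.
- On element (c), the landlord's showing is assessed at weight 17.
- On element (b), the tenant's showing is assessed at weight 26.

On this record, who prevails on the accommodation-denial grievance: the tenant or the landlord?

Stage 1 — burden on tenant; standard: a preponderance (weight exceeds 52).
    (a): 98 − 40 = 58 > 52 [met]
  Stage 1 is satisfied; the onus moves to the landlord.
Stage 2 — burden on landlord; standard: any credible evidence (weight is at least 22).
    (b): 50 − 26 = 24 ≥ 22 [met]
  All elements met. The burden passes to the tenant.
Stage 3 — burden on tenant; standard: a substantially-more-likely showing (weight is at least 80).
    (c): 99 − 17 = 82 ≥ 80 [met]
  All elements met at the final stage.
Every stage carried; the tenant prevails.

tenant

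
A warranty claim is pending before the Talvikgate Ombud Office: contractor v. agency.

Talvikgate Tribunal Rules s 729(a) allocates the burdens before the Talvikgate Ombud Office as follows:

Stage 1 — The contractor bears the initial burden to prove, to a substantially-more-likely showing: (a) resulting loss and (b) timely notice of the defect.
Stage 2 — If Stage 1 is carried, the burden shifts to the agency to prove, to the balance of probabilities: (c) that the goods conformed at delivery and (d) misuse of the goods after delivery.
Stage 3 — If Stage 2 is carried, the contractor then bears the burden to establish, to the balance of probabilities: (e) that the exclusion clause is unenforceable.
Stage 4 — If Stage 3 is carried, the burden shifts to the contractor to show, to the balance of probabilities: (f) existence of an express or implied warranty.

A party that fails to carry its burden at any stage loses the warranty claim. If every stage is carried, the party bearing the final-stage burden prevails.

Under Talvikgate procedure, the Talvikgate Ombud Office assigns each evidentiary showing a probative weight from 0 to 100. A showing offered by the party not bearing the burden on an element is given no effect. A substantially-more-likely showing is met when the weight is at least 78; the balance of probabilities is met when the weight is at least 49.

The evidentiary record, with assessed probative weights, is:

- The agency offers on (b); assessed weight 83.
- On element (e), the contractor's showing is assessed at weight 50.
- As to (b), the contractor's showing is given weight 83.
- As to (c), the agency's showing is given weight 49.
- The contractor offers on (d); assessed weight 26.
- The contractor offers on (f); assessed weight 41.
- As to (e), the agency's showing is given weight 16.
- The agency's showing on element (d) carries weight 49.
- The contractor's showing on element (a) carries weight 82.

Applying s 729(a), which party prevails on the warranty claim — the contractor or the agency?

Stage 1 — burden on contractor; standard: a substantially-more-likely showing (weight is at least 78).
    (a): 82 ≥ 78 [met]
    (b): 83 (agency's 83 disregarded) ≥ 78 [met]
  Stage 1 carried; the burden shifts to the agency.
Stage 2 — burden on agency; standard: the balance of probabilities (weight is at least 49).
    (c): 49 ≥ 49 [met]
    (d): 49 (contractor's 26 disregarded) ≥ 49 [met]
  Stage 2 carried; the burden shifts to the contractor.
Stage 3 — burden on contractor; standard: the balance of probabilities (weight is at least 49).
    (e): 50 (agency's 16 disregarded) ≥ 49 [met]
  Stage 3 is satisfied; the contractor continues to bear the burden.
Stage 4 — burden on contractor; standard: the balance of probabilities (weight is at least 49).
    (f): 41 < 49 [not met]
  Not every element is met, so the contractor fails to carry Stage 4.
So the agency prevails.

agency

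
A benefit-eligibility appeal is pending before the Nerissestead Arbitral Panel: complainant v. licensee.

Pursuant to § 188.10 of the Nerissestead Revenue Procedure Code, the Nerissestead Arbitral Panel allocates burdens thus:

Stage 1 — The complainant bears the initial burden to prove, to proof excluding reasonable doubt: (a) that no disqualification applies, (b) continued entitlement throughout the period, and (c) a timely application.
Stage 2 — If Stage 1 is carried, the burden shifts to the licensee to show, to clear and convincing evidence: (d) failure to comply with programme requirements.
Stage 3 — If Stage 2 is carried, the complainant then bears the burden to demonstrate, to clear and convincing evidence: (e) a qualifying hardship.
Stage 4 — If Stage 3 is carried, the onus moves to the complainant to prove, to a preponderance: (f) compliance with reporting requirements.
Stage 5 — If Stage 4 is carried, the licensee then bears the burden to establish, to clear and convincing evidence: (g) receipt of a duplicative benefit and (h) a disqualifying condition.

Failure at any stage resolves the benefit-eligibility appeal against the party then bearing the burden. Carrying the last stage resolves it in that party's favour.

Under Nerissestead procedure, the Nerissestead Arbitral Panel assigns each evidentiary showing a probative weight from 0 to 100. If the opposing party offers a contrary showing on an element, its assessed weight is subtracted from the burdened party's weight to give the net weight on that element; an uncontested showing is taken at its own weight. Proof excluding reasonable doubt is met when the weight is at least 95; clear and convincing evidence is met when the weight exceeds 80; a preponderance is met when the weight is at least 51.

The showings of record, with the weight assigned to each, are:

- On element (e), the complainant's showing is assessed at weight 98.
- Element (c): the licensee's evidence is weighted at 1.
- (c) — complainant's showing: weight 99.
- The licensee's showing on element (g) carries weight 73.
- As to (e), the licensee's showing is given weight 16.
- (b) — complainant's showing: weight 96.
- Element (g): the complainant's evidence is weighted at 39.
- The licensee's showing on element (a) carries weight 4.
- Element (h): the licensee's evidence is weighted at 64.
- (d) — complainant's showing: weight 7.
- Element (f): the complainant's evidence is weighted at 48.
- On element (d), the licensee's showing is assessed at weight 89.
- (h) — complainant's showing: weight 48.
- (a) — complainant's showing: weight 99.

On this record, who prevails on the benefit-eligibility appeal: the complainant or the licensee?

Stage 1 (complainant, proof excluding reasonable doubt, weight is at least 95): (a) net 99−4=95 ≥ 95 — meets; (b) 96 ≥ 95 — meets; (c) net 99−1=98 ≥ 95 — meets.
  All elements met. The burden passes to the licensee.
Stage 2 (licensee, clear and convincing evidence, weight exceeds 80): (d) net 89−7=82 > 80 — meets.
  All elements met. The burden passes to the complainant.
Stage 3 (complainant, clear and convincing evidence, weight exceeds 80): (e) net 98−16=82 > 80 — meets.
  All elements met. The complainant retains the burden for Stage 4.
Stage 4 (complainant, a preponderance, weight is at least 51): (f) 48 < 51 — fails.
  Stage 4 not carried; the complainant fails its burden.
The analysis ends at Stage 4; the licensee prevails.

licensee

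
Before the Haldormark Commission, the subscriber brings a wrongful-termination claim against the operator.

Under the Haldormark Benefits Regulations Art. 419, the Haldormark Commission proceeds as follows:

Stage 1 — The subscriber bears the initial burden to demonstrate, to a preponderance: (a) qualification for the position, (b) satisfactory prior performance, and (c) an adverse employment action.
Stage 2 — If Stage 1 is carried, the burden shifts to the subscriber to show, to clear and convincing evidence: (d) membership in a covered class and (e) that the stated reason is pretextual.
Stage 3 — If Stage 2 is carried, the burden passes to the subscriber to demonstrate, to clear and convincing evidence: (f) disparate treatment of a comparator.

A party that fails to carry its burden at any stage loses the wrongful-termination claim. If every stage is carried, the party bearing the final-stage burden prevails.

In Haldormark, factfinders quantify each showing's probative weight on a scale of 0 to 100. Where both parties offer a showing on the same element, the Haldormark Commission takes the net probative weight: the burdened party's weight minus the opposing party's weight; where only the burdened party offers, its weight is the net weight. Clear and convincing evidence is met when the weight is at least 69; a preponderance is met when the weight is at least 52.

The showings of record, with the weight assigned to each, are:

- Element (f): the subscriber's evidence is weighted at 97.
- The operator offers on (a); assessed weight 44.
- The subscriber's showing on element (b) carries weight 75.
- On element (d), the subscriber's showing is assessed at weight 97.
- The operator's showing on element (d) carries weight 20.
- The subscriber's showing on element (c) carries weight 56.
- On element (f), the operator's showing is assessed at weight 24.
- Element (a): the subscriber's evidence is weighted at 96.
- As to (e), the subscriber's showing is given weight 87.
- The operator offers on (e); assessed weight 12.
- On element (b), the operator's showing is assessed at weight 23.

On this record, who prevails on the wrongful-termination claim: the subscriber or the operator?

Stage 1 — burden on subscriber; standard: a preponderance (weight is at least 52).
    (a): 96 − 44 = 52 ≥ 52 [met]
    (b): 75 − 23 = 52 ≥ 52 [met]
    (c): 56 ≥ 52 [met]
  All elements met. The subscriber retains the burden for Stage 2.
Stage 2 — burden on subscriber; standard: clear and convincing evidence (weight is at least 69).
    (d): 97 − 20 = 77 ≥ 69 [met]
    (e): 87 − 12 = 75 ≥ 69 [met]
  All elements met. The subscriber retains the burden for Stage 3.
Stage 3 — burden on subscriber; standard: clear and convincing evidence (weight is at least 69).
    (f): 97 − 24 = 73 ≥ 69 [met]
  All elements met at the final stage.
With every stage satisfied, the subscriber prevails.

subscriber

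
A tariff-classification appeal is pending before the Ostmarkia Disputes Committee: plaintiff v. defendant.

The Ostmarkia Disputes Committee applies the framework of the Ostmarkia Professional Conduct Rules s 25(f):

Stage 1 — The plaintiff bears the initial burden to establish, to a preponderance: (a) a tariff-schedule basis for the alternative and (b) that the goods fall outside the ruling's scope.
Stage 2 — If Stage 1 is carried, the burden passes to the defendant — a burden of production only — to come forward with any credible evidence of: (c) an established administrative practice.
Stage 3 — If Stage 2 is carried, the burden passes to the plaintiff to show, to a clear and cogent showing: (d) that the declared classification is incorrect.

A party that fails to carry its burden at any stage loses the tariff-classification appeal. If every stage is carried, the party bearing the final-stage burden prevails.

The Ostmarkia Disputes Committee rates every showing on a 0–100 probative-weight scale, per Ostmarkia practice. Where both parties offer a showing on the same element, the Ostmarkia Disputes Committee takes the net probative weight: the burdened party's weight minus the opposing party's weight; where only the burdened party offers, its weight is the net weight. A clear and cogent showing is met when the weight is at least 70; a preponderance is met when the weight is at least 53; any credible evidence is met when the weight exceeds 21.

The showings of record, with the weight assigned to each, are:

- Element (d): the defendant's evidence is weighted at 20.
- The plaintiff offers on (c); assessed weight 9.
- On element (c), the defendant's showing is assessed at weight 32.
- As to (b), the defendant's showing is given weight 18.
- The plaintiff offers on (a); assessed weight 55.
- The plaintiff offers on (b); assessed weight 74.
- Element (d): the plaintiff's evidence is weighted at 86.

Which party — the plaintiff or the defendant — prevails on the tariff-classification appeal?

Stage 1 (plaintiff, a preponderance, weight is at least 53): (a) 55 ≥ 53 — meets; (b) net 74−18=56 ≥ 53 — meets.
  The plaintiff carries Stage 1; the defendant now bears the burden.
Stage 2 (defendant, any credible evidence, weight exceeds 21): (c) net 32−9=23 > 21 — meets.
  Stage 2 carried; the burden shifts to the plaintiff.
Stage 3 (plaintiff, a clear and cogent showing, weight is at least 70): (d) net 86−20=66 < 70 — fails.
  The plaintiff does not carry Stage 3.
So the defendant prevails.

defendant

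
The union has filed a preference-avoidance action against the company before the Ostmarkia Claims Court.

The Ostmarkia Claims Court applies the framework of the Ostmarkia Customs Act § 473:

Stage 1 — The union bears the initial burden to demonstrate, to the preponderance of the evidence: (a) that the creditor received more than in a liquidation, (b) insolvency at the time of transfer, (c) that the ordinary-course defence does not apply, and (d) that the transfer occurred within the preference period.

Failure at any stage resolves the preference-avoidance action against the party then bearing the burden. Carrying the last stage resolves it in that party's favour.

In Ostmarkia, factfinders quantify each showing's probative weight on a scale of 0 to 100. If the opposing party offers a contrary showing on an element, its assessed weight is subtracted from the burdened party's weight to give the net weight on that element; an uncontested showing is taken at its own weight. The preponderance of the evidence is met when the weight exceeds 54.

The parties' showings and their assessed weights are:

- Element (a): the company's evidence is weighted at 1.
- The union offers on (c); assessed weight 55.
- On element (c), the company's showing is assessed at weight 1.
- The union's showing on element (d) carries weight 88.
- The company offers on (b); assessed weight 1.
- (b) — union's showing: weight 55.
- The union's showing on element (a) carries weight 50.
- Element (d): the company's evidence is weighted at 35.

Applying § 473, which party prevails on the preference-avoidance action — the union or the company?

Stage 1 (union, the preponderance of the evidence, weight exceeds 54): (a) net 50−1=49 ≤ 54 — fails; (b) net 55−1=54 ≤ 54 — fails; (c) net 55−1=54 ≤ 54 — fails; (d) net 88−35=53 ≤ 54 — fails.
  The union does not carry Stage 1.
The analysis ends at Stage 1; the company prevails.

company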